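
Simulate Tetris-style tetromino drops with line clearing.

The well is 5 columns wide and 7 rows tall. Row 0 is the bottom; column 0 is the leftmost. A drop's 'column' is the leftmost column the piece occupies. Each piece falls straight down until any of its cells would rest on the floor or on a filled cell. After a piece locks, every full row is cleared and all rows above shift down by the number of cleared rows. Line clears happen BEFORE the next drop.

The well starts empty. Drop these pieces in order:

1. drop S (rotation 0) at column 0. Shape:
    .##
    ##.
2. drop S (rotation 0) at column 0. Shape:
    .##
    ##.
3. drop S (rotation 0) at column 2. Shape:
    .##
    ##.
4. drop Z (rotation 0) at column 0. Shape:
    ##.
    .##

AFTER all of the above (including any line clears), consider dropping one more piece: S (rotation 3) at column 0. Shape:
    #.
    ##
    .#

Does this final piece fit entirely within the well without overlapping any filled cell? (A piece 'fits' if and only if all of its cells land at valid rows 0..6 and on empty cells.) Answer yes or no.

Drop 1: S rot0 at col 0 lands with bottom-row=0; cleared 0 line(s) (total 0); column heights now [1 2 2 0 0], max=2
Drop 2: S rot0 at col 0 lands with bottom-row=2; cleared 0 line(s) (total 0); column heights now [3 4 4 0 0], max=4
Drop 3: S rot0 at col 2 lands with bottom-row=4; cleared 0 line(s) (total 0); column heights now [3 4 5 6 6], max=6
Drop 4: Z rot0 at col 0 lands with bottom-row=5; cleared 0 line(s) (total 0); column heights now [7 7 6 6 6], max=7
Test piece S rot3 at col 0 (width 2): heights before test = [7 7 6 6 6]; fits = False

Answer: no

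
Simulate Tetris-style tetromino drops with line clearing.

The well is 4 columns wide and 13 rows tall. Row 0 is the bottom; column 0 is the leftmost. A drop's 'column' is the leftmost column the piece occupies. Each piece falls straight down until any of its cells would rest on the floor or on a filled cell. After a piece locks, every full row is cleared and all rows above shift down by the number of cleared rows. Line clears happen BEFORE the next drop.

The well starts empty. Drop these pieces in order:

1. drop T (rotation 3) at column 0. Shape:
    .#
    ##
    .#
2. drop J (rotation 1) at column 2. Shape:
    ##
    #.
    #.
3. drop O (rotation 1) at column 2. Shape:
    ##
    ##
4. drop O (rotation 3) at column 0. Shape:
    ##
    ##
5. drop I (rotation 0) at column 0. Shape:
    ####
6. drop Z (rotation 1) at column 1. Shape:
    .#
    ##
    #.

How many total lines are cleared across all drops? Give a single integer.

Answer: 3

Derivation:
Drop 1: T rot3 at col 0 lands with bottom-row=0; cleared 0 line(s) (total 0); column heights now [2 3 0 0], max=3
Drop 2: J rot1 at col 2 lands with bottom-row=0; cleared 0 line(s) (total 0); column heights now [2 3 3 3], max=3
Drop 3: O rot1 at col 2 lands with bottom-row=3; cleared 0 line(s) (total 0); column heights now [2 3 5 5], max=5
Drop 4: O rot3 at col 0 lands with bottom-row=3; cleared 2 line(s) (total 2); column heights now [2 3 3 3], max=3
Drop 5: I rot0 at col 0 lands with bottom-row=3; cleared 1 line(s) (total 3); column heights now [2 3 3 3], max=3
Drop 6: Z rot1 at col 1 lands with bottom-row=3; cleared 0 line(s) (total 3); column heights now [2 5 6 3], max=6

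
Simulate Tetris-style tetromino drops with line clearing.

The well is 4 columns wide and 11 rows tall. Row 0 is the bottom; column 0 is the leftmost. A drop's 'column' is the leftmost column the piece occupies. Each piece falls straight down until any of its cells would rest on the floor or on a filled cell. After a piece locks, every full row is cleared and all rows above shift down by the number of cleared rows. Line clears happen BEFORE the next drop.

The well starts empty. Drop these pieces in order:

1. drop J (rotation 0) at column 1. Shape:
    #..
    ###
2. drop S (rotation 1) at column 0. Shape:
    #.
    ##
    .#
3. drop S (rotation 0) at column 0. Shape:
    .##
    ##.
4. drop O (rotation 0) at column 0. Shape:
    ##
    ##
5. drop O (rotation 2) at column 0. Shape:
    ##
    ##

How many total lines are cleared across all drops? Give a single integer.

Answer: 0

Derivation:
Drop 1: J rot0 at col 1 lands with bottom-row=0; cleared 0 line(s) (total 0); column heights now [0 2 1 1], max=2
Drop 2: S rot1 at col 0 lands with bottom-row=2; cleared 0 line(s) (total 0); column heights now [5 4 1 1], max=5
Drop 3: S rot0 at col 0 lands with bottom-row=5; cleared 0 line(s) (total 0); column heights now [6 7 7 1], max=7
Drop 4: O rot0 at col 0 lands with bottom-row=7; cleared 0 line(s) (total 0); column heights now [9 9 7 1], max=9
Drop 5: O rot2 at col 0 lands with bottom-row=9; cleared 0 line(s) (total 0); column heights now [11 11 7 1], max=11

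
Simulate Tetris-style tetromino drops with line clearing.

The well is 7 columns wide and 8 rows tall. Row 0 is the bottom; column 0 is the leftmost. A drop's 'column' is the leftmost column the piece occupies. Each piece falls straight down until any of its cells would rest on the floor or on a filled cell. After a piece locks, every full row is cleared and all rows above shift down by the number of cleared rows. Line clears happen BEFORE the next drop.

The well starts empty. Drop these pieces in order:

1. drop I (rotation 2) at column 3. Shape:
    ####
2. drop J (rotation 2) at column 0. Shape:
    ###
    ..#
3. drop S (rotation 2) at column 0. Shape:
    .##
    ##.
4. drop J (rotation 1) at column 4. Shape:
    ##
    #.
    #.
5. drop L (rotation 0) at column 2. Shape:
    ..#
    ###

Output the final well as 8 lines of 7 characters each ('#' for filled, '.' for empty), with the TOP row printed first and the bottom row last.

Drop 1: I rot2 at col 3 lands with bottom-row=0; cleared 0 line(s) (total 0); column heights now [0 0 0 1 1 1 1], max=1
Drop 2: J rot2 at col 0 lands with bottom-row=0; cleared 0 line(s) (total 0); column heights now [2 2 2 1 1 1 1], max=2
Drop 3: S rot2 at col 0 lands with bottom-row=2; cleared 0 line(s) (total 0); column heights now [3 4 4 1 1 1 1], max=4
Drop 4: J rot1 at col 4 lands with bottom-row=1; cleared 0 line(s) (total 0); column heights now [3 4 4 1 4 4 1], max=4
Drop 5: L rot0 at col 2 lands with bottom-row=4; cleared 0 line(s) (total 0); column heights now [3 4 5 5 6 4 1], max=6

Answer: .......
.......
....#..
..###..
.##.##.
##..#..
###.#..
..#####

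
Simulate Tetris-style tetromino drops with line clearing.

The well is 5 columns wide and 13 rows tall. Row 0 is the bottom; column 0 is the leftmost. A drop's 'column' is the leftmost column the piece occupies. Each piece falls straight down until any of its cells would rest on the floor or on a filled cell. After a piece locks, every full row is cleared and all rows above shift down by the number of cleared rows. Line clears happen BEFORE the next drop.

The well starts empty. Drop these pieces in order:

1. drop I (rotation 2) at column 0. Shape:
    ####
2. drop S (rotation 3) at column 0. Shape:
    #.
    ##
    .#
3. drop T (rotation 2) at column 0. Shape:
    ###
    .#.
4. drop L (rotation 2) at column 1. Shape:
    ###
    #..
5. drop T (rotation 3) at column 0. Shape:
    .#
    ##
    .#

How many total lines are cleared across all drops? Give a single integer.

Drop 1: I rot2 at col 0 lands with bottom-row=0; cleared 0 line(s) (total 0); column heights now [1 1 1 1 0], max=1
Drop 2: S rot3 at col 0 lands with bottom-row=1; cleared 0 line(s) (total 0); column heights now [4 3 1 1 0], max=4
Drop 3: T rot2 at col 0 lands with bottom-row=3; cleared 0 line(s) (total 0); column heights now [5 5 5 1 0], max=5
Drop 4: L rot2 at col 1 lands with bottom-row=5; cleared 0 line(s) (total 0); column heights now [5 7 7 7 0], max=7
Drop 5: T rot3 at col 0 lands with bottom-row=7; cleared 0 line(s) (total 0); column heights now [9 10 7 7 0], max=10

Answer: 0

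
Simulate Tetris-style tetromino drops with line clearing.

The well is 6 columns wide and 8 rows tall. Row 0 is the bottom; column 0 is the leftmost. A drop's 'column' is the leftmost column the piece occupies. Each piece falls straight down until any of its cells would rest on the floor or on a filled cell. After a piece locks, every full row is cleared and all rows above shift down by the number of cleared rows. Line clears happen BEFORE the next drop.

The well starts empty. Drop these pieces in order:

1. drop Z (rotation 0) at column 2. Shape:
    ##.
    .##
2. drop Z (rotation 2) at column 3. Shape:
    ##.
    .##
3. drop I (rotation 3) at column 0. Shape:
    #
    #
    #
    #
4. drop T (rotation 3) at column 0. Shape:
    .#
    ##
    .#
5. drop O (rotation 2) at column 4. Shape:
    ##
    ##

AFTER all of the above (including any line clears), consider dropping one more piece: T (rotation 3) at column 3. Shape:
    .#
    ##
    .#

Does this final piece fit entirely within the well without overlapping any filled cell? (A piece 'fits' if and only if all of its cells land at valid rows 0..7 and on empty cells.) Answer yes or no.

Drop 1: Z rot0 at col 2 lands with bottom-row=0; cleared 0 line(s) (total 0); column heights now [0 0 2 2 1 0], max=2
Drop 2: Z rot2 at col 3 lands with bottom-row=1; cleared 0 line(s) (total 0); column heights now [0 0 2 3 3 2], max=3
Drop 3: I rot3 at col 0 lands with bottom-row=0; cleared 0 line(s) (total 0); column heights now [4 0 2 3 3 2], max=4
Drop 4: T rot3 at col 0 lands with bottom-row=3; cleared 0 line(s) (total 0); column heights now [5 6 2 3 3 2], max=6
Drop 5: O rot2 at col 4 lands with bottom-row=3; cleared 0 line(s) (total 0); column heights now [5 6 2 3 5 5], max=6
Test piece T rot3 at col 3 (width 2): heights before test = [5 6 2 3 5 5]; fits = True

Answer: yes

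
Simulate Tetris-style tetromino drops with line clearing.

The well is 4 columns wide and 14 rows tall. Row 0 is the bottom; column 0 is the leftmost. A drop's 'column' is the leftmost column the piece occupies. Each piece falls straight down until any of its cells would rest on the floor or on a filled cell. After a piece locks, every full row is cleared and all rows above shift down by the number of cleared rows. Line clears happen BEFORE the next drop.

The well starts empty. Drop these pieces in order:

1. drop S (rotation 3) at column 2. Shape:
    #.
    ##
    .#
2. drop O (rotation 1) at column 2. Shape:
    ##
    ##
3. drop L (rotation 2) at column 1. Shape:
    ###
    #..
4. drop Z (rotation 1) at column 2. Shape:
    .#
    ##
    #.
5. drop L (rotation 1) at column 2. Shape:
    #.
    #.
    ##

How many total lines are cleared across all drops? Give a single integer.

Drop 1: S rot3 at col 2 lands with bottom-row=0; cleared 0 line(s) (total 0); column heights now [0 0 3 2], max=3
Drop 2: O rot1 at col 2 lands with bottom-row=3; cleared 0 line(s) (total 0); column heights now [0 0 5 5], max=5
Drop 3: L rot2 at col 1 lands with bottom-row=4; cleared 0 line(s) (total 0); column heights now [0 6 6 6], max=6
Drop 4: Z rot1 at col 2 lands with bottom-row=6; cleared 0 line(s) (total 0); column heights now [0 6 8 9], max=9
Drop 5: L rot1 at col 2 lands with bottom-row=9; cleared 0 line(s) (total 0); column heights now [0 6 12 10], max=12

Answer: 0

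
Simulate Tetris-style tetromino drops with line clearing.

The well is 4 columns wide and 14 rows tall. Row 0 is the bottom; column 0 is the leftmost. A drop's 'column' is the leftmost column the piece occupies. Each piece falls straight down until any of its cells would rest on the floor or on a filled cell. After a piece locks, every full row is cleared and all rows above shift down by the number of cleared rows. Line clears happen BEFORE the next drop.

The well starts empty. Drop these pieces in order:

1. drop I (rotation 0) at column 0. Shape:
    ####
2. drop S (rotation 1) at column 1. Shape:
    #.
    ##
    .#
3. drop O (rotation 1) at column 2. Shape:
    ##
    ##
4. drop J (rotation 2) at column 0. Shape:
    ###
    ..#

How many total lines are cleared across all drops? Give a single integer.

Answer: 1

Derivation:
Drop 1: I rot0 at col 0 lands with bottom-row=0; cleared 1 line(s) (total 1); column heights now [0 0 0 0], max=0
Drop 2: S rot1 at col 1 lands with bottom-row=0; cleared 0 line(s) (total 1); column heights now [0 3 2 0], max=3
Drop 3: O rot1 at col 2 lands with bottom-row=2; cleared 0 line(s) (total 1); column heights now [0 3 4 4], max=4
Drop 4: J rot2 at col 0 lands with bottom-row=4; cleared 0 line(s) (total 1); column heights now [6 6 6 4], max=6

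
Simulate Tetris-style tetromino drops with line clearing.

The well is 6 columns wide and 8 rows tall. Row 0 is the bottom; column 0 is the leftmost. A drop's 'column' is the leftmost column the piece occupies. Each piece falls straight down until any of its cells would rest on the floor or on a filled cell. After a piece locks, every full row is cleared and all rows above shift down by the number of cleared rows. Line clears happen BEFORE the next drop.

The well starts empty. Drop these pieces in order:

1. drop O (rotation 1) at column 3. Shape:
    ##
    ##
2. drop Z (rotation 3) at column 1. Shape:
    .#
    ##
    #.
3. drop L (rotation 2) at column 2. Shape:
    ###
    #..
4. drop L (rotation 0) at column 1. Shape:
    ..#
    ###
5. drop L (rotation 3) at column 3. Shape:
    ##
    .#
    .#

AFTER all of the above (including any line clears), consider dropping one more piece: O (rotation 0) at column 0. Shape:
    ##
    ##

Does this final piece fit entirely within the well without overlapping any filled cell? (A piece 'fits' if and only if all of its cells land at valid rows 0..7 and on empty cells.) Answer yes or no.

Answer: yes

Derivation:
Drop 1: O rot1 at col 3 lands with bottom-row=0; cleared 0 line(s) (total 0); column heights now [0 0 0 2 2 0], max=2
Drop 2: Z rot3 at col 1 lands with bottom-row=0; cleared 0 line(s) (total 0); column heights now [0 2 3 2 2 0], max=3
Drop 3: L rot2 at col 2 lands with bottom-row=3; cleared 0 line(s) (total 0); column heights now [0 2 5 5 5 0], max=5
Drop 4: L rot0 at col 1 lands with bottom-row=5; cleared 0 line(s) (total 0); column heights now [0 6 6 7 5 0], max=7
Drop 5: L rot3 at col 3 lands with bottom-row=5; cleared 0 line(s) (total 0); column heights now [0 6 6 8 8 0], max=8
Test piece O rot0 at col 0 (width 2): heights before test = [0 6 6 8 8 0]; fits = True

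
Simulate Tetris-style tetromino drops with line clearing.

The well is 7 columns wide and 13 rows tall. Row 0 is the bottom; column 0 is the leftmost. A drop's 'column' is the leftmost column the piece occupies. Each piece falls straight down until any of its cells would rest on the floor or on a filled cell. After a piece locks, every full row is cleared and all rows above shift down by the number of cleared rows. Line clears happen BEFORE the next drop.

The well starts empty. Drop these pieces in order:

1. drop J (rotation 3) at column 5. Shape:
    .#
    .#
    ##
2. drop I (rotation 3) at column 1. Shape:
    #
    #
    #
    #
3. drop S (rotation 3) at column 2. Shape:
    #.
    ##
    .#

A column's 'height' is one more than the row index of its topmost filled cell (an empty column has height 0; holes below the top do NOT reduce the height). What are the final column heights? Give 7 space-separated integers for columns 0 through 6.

Drop 1: J rot3 at col 5 lands with bottom-row=0; cleared 0 line(s) (total 0); column heights now [0 0 0 0 0 1 3], max=3
Drop 2: I rot3 at col 1 lands with bottom-row=0; cleared 0 line(s) (total 0); column heights now [0 4 0 0 0 1 3], max=4
Drop 3: S rot3 at col 2 lands with bottom-row=0; cleared 0 line(s) (total 0); column heights now [0 4 3 2 0 1 3], max=4

Answer: 0 4 3 2 0 1 3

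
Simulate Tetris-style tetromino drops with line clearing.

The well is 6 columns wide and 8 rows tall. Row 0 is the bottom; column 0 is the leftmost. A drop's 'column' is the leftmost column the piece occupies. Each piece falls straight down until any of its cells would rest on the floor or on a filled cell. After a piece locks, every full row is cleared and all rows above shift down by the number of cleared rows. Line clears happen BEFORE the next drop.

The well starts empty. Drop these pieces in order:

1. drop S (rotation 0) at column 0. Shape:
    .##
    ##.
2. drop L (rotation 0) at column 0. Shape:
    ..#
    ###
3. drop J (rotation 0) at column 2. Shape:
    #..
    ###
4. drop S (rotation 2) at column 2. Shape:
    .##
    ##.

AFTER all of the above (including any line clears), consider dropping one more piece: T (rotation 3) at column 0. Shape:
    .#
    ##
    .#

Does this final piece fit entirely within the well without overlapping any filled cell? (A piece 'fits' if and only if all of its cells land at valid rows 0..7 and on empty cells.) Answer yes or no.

Drop 1: S rot0 at col 0 lands with bottom-row=0; cleared 0 line(s) (total 0); column heights now [1 2 2 0 0 0], max=2
Drop 2: L rot0 at col 0 lands with bottom-row=2; cleared 0 line(s) (total 0); column heights now [3 3 4 0 0 0], max=4
Drop 3: J rot0 at col 2 lands with bottom-row=4; cleared 0 line(s) (total 0); column heights now [3 3 6 5 5 0], max=6
Drop 4: S rot2 at col 2 lands with bottom-row=6; cleared 0 line(s) (total 0); column heights now [3 3 7 8 8 0], max=8
Test piece T rot3 at col 0 (width 2): heights before test = [3 3 7 8 8 0]; fits = True

Answer: yes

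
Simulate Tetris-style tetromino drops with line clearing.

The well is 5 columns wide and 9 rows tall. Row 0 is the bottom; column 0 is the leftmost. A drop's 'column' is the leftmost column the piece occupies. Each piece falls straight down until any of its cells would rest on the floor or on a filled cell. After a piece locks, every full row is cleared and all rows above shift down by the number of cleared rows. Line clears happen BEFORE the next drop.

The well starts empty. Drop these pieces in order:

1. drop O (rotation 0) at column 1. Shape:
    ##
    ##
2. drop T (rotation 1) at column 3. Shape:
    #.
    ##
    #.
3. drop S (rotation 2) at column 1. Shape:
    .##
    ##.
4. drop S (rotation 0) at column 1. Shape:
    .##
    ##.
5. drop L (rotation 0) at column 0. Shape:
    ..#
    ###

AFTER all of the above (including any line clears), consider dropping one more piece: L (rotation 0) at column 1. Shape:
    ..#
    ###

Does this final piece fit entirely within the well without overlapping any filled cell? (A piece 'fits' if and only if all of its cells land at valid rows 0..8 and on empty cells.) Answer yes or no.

Drop 1: O rot0 at col 1 lands with bottom-row=0; cleared 0 line(s) (total 0); column heights now [0 2 2 0 0], max=2
Drop 2: T rot1 at col 3 lands with bottom-row=0; cleared 0 line(s) (total 0); column heights now [0 2 2 3 2], max=3
Drop 3: S rot2 at col 1 lands with bottom-row=2; cleared 0 line(s) (total 0); column heights now [0 3 4 4 2], max=4
Drop 4: S rot0 at col 1 lands with bottom-row=4; cleared 0 line(s) (total 0); column heights now [0 5 6 6 2], max=6
Drop 5: L rot0 at col 0 lands with bottom-row=6; cleared 0 line(s) (total 0); column heights now [7 7 8 6 2], max=8
Test piece L rot0 at col 1 (width 3): heights before test = [7 7 8 6 2]; fits = False

Answer: no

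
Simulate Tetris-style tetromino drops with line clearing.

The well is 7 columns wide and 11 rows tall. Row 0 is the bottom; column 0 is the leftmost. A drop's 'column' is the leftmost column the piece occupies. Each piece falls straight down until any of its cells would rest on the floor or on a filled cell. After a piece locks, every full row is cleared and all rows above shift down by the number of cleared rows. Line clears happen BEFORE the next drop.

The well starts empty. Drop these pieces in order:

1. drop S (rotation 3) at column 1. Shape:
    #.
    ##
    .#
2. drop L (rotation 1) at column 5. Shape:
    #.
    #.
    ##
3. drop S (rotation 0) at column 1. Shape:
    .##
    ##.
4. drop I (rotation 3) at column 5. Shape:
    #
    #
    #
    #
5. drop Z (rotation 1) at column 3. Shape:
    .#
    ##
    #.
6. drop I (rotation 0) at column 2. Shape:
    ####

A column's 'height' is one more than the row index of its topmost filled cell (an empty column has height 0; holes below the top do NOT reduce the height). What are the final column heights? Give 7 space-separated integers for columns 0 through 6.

Drop 1: S rot3 at col 1 lands with bottom-row=0; cleared 0 line(s) (total 0); column heights now [0 3 2 0 0 0 0], max=3
Drop 2: L rot1 at col 5 lands with bottom-row=0; cleared 0 line(s) (total 0); column heights now [0 3 2 0 0 3 1], max=3
Drop 3: S rot0 at col 1 lands with bottom-row=3; cleared 0 line(s) (total 0); column heights now [0 4 5 5 0 3 1], max=5
Drop 4: I rot3 at col 5 lands with bottom-row=3; cleared 0 line(s) (total 0); column heights now [0 4 5 5 0 7 1], max=7
Drop 5: Z rot1 at col 3 lands with bottom-row=5; cleared 0 line(s) (total 0); column heights now [0 4 5 7 8 7 1], max=8
Drop 6: I rot0 at col 2 lands with bottom-row=8; cleared 0 line(s) (total 0); column heights now [0 4 9 9 9 9 1], max=9

Answer: 0 4 9 9 9 9 1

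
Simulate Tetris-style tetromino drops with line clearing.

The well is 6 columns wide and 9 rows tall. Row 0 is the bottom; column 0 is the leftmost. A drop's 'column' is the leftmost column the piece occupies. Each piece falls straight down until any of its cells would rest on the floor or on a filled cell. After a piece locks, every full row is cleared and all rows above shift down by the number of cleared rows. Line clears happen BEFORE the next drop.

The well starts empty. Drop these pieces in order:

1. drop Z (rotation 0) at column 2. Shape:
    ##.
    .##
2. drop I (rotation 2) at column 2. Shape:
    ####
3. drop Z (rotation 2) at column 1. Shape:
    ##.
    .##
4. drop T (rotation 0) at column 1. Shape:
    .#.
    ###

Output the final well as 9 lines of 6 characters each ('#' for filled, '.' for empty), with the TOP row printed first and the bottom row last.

Answer: ......
......
..#...
.###..
.##...
..##..
..####
..##..
...##.

Derivation:
Drop 1: Z rot0 at col 2 lands with bottom-row=0; cleared 0 line(s) (total 0); column heights now [0 0 2 2 1 0], max=2
Drop 2: I rot2 at col 2 lands with bottom-row=2; cleared 0 line(s) (total 0); column heights now [0 0 3 3 3 3], max=3
Drop 3: Z rot2 at col 1 lands with bottom-row=3; cleared 0 line(s) (total 0); column heights now [0 5 5 4 3 3], max=5
Drop 4: T rot0 at col 1 lands with bottom-row=5; cleared 0 line(s) (total 0); column heights now [0 6 7 6 3 3], max=7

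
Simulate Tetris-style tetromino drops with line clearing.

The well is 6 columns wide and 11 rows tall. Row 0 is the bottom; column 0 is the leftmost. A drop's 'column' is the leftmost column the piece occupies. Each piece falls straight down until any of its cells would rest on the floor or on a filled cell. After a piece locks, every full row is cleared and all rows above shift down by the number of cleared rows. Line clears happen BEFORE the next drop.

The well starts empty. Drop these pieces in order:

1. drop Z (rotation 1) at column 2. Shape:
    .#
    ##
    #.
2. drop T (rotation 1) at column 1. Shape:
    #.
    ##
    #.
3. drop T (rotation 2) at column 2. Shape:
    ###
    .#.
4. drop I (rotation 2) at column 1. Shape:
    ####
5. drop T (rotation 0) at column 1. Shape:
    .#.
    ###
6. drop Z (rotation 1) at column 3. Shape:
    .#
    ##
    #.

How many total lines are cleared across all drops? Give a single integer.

Answer: 0

Derivation:
Drop 1: Z rot1 at col 2 lands with bottom-row=0; cleared 0 line(s) (total 0); column heights now [0 0 2 3 0 0], max=3
Drop 2: T rot1 at col 1 lands with bottom-row=1; cleared 0 line(s) (total 0); column heights now [0 4 3 3 0 0], max=4
Drop 3: T rot2 at col 2 lands with bottom-row=3; cleared 0 line(s) (total 0); column heights now [0 4 5 5 5 0], max=5
Drop 4: I rot2 at col 1 lands with bottom-row=5; cleared 0 line(s) (total 0); column heights now [0 6 6 6 6 0], max=6
Drop 5: T rot0 at col 1 lands with bottom-row=6; cleared 0 line(s) (total 0); column heights now [0 7 8 7 6 0], max=8
Drop 6: Z rot1 at col 3 lands with bottom-row=7; cleared 0 line(s) (total 0); column heights now [0 7 8 9 10 0], max=10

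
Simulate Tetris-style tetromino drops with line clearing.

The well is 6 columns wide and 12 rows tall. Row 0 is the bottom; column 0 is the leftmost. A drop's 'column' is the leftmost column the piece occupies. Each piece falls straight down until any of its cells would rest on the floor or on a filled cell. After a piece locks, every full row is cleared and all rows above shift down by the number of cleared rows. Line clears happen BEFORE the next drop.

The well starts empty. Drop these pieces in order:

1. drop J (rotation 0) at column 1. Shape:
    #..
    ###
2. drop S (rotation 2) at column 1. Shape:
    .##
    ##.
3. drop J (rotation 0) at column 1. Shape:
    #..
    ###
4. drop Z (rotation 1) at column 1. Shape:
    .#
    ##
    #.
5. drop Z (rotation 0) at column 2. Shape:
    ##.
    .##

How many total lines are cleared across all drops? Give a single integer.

Answer: 0

Derivation:
Drop 1: J rot0 at col 1 lands with bottom-row=0; cleared 0 line(s) (total 0); column heights now [0 2 1 1 0 0], max=2
Drop 2: S rot2 at col 1 lands with bottom-row=2; cleared 0 line(s) (total 0); column heights now [0 3 4 4 0 0], max=4
Drop 3: J rot0 at col 1 lands with bottom-row=4; cleared 0 line(s) (total 0); column heights now [0 6 5 5 0 0], max=6
Drop 4: Z rot1 at col 1 lands with bottom-row=6; cleared 0 line(s) (total 0); column heights now [0 8 9 5 0 0], max=9
Drop 5: Z rot0 at col 2 lands with bottom-row=8; cleared 0 line(s) (total 0); column heights now [0 8 10 10 9 0], max=10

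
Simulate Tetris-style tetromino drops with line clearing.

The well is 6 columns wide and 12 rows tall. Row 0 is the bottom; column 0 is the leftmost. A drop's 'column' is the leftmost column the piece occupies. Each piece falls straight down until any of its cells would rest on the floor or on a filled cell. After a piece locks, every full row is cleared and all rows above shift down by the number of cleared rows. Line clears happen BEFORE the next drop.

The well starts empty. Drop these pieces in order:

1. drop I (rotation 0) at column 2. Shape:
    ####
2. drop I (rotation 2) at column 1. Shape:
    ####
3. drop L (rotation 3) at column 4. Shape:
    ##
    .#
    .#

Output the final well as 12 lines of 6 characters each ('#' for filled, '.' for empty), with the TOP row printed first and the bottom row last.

Answer: ......
......
......
......
......
......
......
......
....##
.....#
.#####
..####

Derivation:
Drop 1: I rot0 at col 2 lands with bottom-row=0; cleared 0 line(s) (total 0); column heights now [0 0 1 1 1 1], max=1
Drop 2: I rot2 at col 1 lands with bottom-row=1; cleared 0 line(s) (total 0); column heights now [0 2 2 2 2 1], max=2
Drop 3: L rot3 at col 4 lands with bottom-row=1; cleared 0 line(s) (total 0); column heights now [0 2 2 2 4 4], max=4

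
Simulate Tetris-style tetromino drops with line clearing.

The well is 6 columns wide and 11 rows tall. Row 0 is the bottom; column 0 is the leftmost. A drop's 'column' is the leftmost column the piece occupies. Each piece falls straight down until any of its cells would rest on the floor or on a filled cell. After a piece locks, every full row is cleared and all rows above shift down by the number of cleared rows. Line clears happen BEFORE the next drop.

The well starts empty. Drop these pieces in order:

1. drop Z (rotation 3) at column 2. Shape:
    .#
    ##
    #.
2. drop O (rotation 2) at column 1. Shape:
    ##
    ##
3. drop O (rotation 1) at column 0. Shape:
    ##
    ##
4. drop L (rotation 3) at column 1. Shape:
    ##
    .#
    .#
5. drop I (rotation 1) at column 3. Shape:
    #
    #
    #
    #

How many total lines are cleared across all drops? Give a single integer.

Answer: 0

Derivation:
Drop 1: Z rot3 at col 2 lands with bottom-row=0; cleared 0 line(s) (total 0); column heights now [0 0 2 3 0 0], max=3
Drop 2: O rot2 at col 1 lands with bottom-row=2; cleared 0 line(s) (total 0); column heights now [0 4 4 3 0 0], max=4
Drop 3: O rot1 at col 0 lands with bottom-row=4; cleared 0 line(s) (total 0); column heights now [6 6 4 3 0 0], max=6
Drop 4: L rot3 at col 1 lands with bottom-row=4; cleared 0 line(s) (total 0); column heights now [6 7 7 3 0 0], max=7
Drop 5: I rot1 at col 3 lands with bottom-row=3; cleared 0 line(s) (total 0); column heights now [6 7 7 7 0 0], max=7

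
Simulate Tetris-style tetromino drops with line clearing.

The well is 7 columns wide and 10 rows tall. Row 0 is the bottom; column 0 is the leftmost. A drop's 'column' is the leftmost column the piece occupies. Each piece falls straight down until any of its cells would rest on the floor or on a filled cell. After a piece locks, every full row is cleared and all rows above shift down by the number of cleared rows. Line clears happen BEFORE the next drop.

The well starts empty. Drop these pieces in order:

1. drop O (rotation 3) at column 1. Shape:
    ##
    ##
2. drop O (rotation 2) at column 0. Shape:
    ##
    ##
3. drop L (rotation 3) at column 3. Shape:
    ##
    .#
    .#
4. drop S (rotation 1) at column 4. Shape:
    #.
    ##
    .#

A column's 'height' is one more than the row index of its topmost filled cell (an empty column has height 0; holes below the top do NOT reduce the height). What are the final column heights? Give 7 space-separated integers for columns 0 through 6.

Drop 1: O rot3 at col 1 lands with bottom-row=0; cleared 0 line(s) (total 0); column heights now [0 2 2 0 0 0 0], max=2
Drop 2: O rot2 at col 0 lands with bottom-row=2; cleared 0 line(s) (total 0); column heights now [4 4 2 0 0 0 0], max=4
Drop 3: L rot3 at col 3 lands with bottom-row=0; cleared 0 line(s) (total 0); column heights now [4 4 2 3 3 0 0], max=4
Drop 4: S rot1 at col 4 lands with bottom-row=2; cleared 0 line(s) (total 0); column heights now [4 4 2 3 5 4 0], max=5

Answer: 4 4 2 3 5 4 0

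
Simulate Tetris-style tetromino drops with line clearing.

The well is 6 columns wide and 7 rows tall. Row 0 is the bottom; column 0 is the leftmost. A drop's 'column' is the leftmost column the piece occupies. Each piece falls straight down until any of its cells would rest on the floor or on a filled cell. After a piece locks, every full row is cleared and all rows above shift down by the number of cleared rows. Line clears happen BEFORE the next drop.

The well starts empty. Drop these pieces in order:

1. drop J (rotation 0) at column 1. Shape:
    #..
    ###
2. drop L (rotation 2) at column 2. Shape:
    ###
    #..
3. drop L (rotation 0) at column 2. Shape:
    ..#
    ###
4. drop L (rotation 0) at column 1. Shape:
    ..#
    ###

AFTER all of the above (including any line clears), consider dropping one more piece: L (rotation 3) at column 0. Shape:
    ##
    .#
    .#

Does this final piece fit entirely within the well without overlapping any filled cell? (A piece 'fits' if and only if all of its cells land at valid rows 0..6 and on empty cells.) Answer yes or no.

Answer: no

Derivation:
Drop 1: J rot0 at col 1 lands with bottom-row=0; cleared 0 line(s) (total 0); column heights now [0 2 1 1 0 0], max=2
Drop 2: L rot2 at col 2 lands with bottom-row=1; cleared 0 line(s) (total 0); column heights now [0 2 3 3 3 0], max=3
Drop 3: L rot0 at col 2 lands with bottom-row=3; cleared 0 line(s) (total 0); column heights now [0 2 4 4 5 0], max=5
Drop 4: L rot0 at col 1 lands with bottom-row=4; cleared 0 line(s) (total 0); column heights now [0 5 5 6 5 0], max=6
Test piece L rot3 at col 0 (width 2): heights before test = [0 5 5 6 5 0]; fits = False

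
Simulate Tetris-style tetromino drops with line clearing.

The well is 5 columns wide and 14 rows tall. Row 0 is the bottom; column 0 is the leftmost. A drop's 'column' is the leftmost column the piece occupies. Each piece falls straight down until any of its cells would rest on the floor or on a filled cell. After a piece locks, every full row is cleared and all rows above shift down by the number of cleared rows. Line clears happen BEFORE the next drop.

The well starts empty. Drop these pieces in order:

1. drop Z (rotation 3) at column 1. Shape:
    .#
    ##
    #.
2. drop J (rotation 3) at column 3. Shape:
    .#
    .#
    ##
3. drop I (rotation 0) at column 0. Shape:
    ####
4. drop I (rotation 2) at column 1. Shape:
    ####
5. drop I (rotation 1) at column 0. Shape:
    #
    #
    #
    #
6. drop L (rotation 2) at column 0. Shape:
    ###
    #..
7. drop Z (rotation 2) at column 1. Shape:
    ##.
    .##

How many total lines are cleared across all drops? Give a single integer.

Answer: 1

Derivation:
Drop 1: Z rot3 at col 1 lands with bottom-row=0; cleared 0 line(s) (total 0); column heights now [0 2 3 0 0], max=3
Drop 2: J rot3 at col 3 lands with bottom-row=0; cleared 0 line(s) (total 0); column heights now [0 2 3 1 3], max=3
Drop 3: I rot0 at col 0 lands with bottom-row=3; cleared 0 line(s) (total 0); column heights now [4 4 4 4 3], max=4
Drop 4: I rot2 at col 1 lands with bottom-row=4; cleared 0 line(s) (total 0); column heights now [4 5 5 5 5], max=5
Drop 5: I rot1 at col 0 lands with bottom-row=4; cleared 1 line(s) (total 1); column heights now [7 4 4 4 3], max=7
Drop 6: L rot2 at col 0 lands with bottom-row=7; cleared 0 line(s) (total 1); column heights now [9 9 9 4 3], max=9
Drop 7: Z rot2 at col 1 lands with bottom-row=9; cleared 0 line(s) (total 1); column heights now [9 11 11 10 3], max=11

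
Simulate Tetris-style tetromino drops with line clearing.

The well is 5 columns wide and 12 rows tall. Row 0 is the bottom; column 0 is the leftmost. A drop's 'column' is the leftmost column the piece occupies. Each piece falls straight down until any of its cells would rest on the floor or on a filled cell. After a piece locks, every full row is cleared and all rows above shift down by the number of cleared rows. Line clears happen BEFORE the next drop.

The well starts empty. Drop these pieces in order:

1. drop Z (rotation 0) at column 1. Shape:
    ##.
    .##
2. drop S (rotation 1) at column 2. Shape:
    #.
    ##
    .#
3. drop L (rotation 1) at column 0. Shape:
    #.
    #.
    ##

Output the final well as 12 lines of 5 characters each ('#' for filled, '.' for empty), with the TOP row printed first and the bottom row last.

Drop 1: Z rot0 at col 1 lands with bottom-row=0; cleared 0 line(s) (total 0); column heights now [0 2 2 1 0], max=2
Drop 2: S rot1 at col 2 lands with bottom-row=1; cleared 0 line(s) (total 0); column heights now [0 2 4 3 0], max=4
Drop 3: L rot1 at col 0 lands with bottom-row=2; cleared 0 line(s) (total 0); column heights now [5 3 4 3 0], max=5

Answer: .....
.....
.....
.....
.....
.....
.....
#....
#.#..
####.
.###.
..##.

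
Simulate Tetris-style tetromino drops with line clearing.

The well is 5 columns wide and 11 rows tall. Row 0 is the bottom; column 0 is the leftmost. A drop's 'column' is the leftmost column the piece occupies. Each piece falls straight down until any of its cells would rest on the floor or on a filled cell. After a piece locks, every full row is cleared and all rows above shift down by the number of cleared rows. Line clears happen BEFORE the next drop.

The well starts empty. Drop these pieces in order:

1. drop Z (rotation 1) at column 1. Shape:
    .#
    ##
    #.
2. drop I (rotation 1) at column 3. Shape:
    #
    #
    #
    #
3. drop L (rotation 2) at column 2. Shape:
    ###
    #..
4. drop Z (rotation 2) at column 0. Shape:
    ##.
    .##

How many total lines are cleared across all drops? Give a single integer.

Drop 1: Z rot1 at col 1 lands with bottom-row=0; cleared 0 line(s) (total 0); column heights now [0 2 3 0 0], max=3
Drop 2: I rot1 at col 3 lands with bottom-row=0; cleared 0 line(s) (total 0); column heights now [0 2 3 4 0], max=4
Drop 3: L rot2 at col 2 lands with bottom-row=3; cleared 0 line(s) (total 0); column heights now [0 2 5 5 5], max=5
Drop 4: Z rot2 at col 0 lands with bottom-row=5; cleared 0 line(s) (total 0); column heights now [7 7 6 5 5], max=7

Answer: 0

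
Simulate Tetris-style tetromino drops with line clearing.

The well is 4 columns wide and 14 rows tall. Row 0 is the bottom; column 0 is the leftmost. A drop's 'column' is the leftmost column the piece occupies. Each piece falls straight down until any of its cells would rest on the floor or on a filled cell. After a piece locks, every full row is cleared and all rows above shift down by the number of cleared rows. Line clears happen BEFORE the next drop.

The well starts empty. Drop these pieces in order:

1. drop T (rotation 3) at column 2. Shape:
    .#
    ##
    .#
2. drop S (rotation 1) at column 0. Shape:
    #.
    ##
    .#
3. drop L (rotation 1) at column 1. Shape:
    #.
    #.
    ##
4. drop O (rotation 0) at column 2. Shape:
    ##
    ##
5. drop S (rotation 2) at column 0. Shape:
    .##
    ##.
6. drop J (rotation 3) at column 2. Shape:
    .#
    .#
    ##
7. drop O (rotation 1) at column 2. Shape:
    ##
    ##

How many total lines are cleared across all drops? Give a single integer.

Drop 1: T rot3 at col 2 lands with bottom-row=0; cleared 0 line(s) (total 0); column heights now [0 0 2 3], max=3
Drop 2: S rot1 at col 0 lands with bottom-row=0; cleared 1 line(s) (total 1); column heights now [2 1 0 2], max=2
Drop 3: L rot1 at col 1 lands with bottom-row=1; cleared 1 line(s) (total 2); column heights now [0 3 0 1], max=3
Drop 4: O rot0 at col 2 lands with bottom-row=1; cleared 0 line(s) (total 2); column heights now [0 3 3 3], max=3
Drop 5: S rot2 at col 0 lands with bottom-row=3; cleared 0 line(s) (total 2); column heights now [4 5 5 3], max=5
Drop 6: J rot3 at col 2 lands with bottom-row=5; cleared 0 line(s) (total 2); column heights now [4 5 6 8], max=8
Drop 7: O rot1 at col 2 lands with bottom-row=8; cleared 0 line(s) (total 2); column heights now [4 5 10 10], max=10

Answer: 2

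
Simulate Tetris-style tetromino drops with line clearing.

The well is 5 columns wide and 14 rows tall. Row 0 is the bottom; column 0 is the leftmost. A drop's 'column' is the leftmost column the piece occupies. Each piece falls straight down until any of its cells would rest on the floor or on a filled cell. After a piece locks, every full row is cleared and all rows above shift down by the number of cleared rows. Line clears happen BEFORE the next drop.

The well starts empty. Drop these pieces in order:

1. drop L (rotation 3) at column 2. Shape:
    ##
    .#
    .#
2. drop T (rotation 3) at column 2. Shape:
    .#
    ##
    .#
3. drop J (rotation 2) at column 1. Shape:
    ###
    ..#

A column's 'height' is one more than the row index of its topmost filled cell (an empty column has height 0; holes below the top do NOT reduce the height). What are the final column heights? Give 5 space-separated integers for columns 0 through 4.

Drop 1: L rot3 at col 2 lands with bottom-row=0; cleared 0 line(s) (total 0); column heights now [0 0 3 3 0], max=3
Drop 2: T rot3 at col 2 lands with bottom-row=3; cleared 0 line(s) (total 0); column heights now [0 0 5 6 0], max=6
Drop 3: J rot2 at col 1 lands with bottom-row=6; cleared 0 line(s) (total 0); column heights now [0 8 8 8 0], max=8

Answer: 0 8 8 8 0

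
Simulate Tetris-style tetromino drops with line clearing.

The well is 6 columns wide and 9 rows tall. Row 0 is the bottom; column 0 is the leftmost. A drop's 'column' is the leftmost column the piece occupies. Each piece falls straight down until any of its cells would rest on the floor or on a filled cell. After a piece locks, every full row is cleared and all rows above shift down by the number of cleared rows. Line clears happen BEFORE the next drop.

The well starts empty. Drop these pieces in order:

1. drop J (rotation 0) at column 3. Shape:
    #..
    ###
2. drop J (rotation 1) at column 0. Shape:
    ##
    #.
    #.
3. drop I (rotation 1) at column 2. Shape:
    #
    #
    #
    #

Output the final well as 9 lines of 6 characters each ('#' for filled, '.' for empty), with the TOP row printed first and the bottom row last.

Answer: ......
......
......
......
......
..#...
###...
#.##..
#.####

Derivation:
Drop 1: J rot0 at col 3 lands with bottom-row=0; cleared 0 line(s) (total 0); column heights now [0 0 0 2 1 1], max=2
Drop 2: J rot1 at col 0 lands with bottom-row=0; cleared 0 line(s) (total 0); column heights now [3 3 0 2 1 1], max=3
Drop 3: I rot1 at col 2 lands with bottom-row=0; cleared 0 line(s) (total 0); column heights now [3 3 4 2 1 1], max=4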